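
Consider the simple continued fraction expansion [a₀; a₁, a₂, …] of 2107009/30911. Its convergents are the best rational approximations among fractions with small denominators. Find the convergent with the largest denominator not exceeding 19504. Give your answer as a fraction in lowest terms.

1039974/15257

a_0 = 68: 68/1  (≤ bound)
a_1 = 6: 409/6  (≤ bound)
a_2 = 9: 3749/55  (≤ bound)
a_3 = 3: 11656/171  (≤ bound)
a_4 = 2: 27061/397  (≤ bound)
a_5 = 38: 1039974/15257  (≤ bound)
a_6 = 2: 2107009/30911  (> 19504, stop)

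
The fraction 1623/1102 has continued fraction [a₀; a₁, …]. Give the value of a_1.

2

1623 ÷ 1102 → quotient 1, remainder 521
1102 ÷ 521 → quotient 2, remainder 60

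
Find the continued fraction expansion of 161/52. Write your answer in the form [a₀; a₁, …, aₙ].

⌊161/52⌋ = 3, remainder 5
⌊52/5⌋ = 10, remainder 2
⌊5/2⌋ = 2, remainder 1
⌊2/1⌋ = 2, remainder 0

[3; 10, 2, 2]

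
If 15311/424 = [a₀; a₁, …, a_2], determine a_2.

47

⌊15311/424⌋ = 36, remainder 47
⌊424/47⌋ = 9, remainder 1
⌊47/1⌋ = 47, remainder 0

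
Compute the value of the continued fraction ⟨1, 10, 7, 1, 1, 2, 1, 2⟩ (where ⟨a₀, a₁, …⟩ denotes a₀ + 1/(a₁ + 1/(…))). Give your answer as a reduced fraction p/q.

1603/1459

Starting at the tail and folding back:
Start with 2.
1 + 1/(2/1) = 1 + 1/2 = 3/2
2 + 1/(3/2) = 2 + 2/3 = 8/3
1 + 1/(8/3) = 1 + 3/8 = 11/8
1 + 1/(11/8) = 1 + 8/11 = 19/11
7 + 1/(19/11) = 7 + 11/19 = 144/19
10 + 1/(144/19) = 10 + 19/144 = 1459/144
1 + 1/(1459/144) = 1 + 144/1459 = 1603/1459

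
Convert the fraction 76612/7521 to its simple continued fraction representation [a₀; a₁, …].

[10; 5, 2, 1, 2, 1, 9, 13]

76612 ÷ 7521 → quotient 10, remainder 1402
7521 ÷ 1402 → quotient 5, remainder 511
1402 ÷ 511 → quotient 2, remainder 380
511 ÷ 380 → quotient 1, remainder 131
380 ÷ 131 → quotient 2, remainder 118
131 ÷ 118 → quotient 1, remainder 13
118 ÷ 13 → quotient 9, remainder 1
13 ÷ 1 → quotient 13, remainder 0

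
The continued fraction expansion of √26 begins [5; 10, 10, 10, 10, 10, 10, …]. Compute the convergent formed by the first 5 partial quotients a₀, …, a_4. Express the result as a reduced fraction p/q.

52525/10301

Collapse the nested fraction from the inside out:
Start with 10.
10 + 1/(10/1) = 10 + 1/10 = 101/10
10 + 1/(101/10) = 10 + 10/101 = 1020/101
10 + 1/(1020/101) = 10 + 101/1020 = 10301/1020
5 + 1/(10301/1020) = 5 + 1020/10301 = 52525/10301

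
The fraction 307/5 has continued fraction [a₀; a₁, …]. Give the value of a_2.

2

Run the Euclidean algorithm, recording each quotient:
307 = 61·5 + 2, so a_0 = 61
5 = 2·2 + 1, so a_1 = 2
2 = 2·1 + 0, so a_2 = 2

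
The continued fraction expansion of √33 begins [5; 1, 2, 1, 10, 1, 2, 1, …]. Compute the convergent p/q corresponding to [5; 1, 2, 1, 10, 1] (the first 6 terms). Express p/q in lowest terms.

270/47

Collapse the nested fraction from the inside out:
Start with 1.
10 + 1/(1/1) = 10 + 1/1 = 11/1
1 + 1/(11/1) = 1 + 1/11 = 12/11
2 + 1/(12/11) = 2 + 11/12 = 35/12
1 + 1/(35/12) = 1 + 12/35 = 47/35
5 + 1/(47/35) = 5 + 35/47 = 270/47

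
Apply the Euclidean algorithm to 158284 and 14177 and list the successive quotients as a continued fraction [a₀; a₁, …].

[11; 6, 15, 12, 1, 11]

Apply division with remainder until the remainder is 0:
158284 = 11·14177 + 2337, so a_0 = 11
14177 = 6·2337 + 155, so a_1 = 6
2337 = 15·155 + 12, so a_2 = 15
155 = 12·12 + 11, so a_3 = 12
12 = 1·11 + 1, so a_4 = 1
11 = 11·1 + 0, so a_5 = 11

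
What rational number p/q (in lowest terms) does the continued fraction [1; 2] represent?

3/2

Starting at the tail and folding back:
Start with 2.
1 + 1/(2/1) = 1 + 1/2 = 3/2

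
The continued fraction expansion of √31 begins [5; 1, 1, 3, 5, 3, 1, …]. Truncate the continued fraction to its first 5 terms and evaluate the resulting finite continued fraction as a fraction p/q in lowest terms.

Work from the innermost term outward:
Start with 5.
3 + 1/(5/1) = 3 + 1/5 = 16/5
1 + 1/(16/5) = 1 + 5/16 = 21/16
1 + 1/(21/16) = 1 + 16/21 = 37/21
5 + 1/(37/21) = 5 + 21/37 = 206/37

206/37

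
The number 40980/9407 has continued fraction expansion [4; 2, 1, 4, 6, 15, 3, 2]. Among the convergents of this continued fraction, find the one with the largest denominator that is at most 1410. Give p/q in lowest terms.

5746/1319

List convergents until the denominator exceeds the bound:
a_0 = 4: 4/1  (≤ bound)
a_1 = 2: 9/2  (≤ bound)
a_2 = 1: 13/3  (≤ bound)
a_3 = 4: 61/14  (≤ bound)
a_4 = 6: 379/87  (≤ bound)
a_5 = 15: 5746/1319  (≤ bound)
a_6 = 3: 17617/4044  (> 1410, stop)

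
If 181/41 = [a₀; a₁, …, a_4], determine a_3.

181 = 4·41 + 17, so a_0 = 4
41 = 2·17 + 7, so a_1 = 2
17 = 2·7 + 3, so a_2 = 2
7 = 2·3 + 1, so a_3 = 2

2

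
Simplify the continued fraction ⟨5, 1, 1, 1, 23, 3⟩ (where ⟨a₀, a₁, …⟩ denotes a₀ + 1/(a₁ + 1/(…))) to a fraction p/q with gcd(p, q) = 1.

Collapse the nested fraction from the inside out:
Start with 3.
23 + 1/(3/1) = 23 + 1/3 = 70/3
1 + 1/(70/3) = 1 + 3/70 = 73/70
1 + 1/(73/70) = 1 + 70/73 = 143/73
1 + 1/(143/73) = 1 + 73/143 = 216/143
5 + 1/(216/143) = 5 + 143/216 = 1223/216

1223/216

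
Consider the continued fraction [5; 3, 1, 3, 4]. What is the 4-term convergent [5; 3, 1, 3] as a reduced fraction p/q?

79/15

Start with 3.
1 + 1/(3/1) = 1 + 1/3 = 4/3
3 + 1/(4/3) = 3 + 3/4 = 15/4
5 + 1/(15/4) = 5 + 4/15 = 79/15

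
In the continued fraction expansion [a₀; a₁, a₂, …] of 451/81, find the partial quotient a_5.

451 ÷ 81 → quotient 5, remainder 46
81 ÷ 46 → quotient 1, remainder 35
46 ÷ 35 → quotient 1, remainder 11
35 ÷ 11 → quotient 3, remainder 2
11 ÷ 2 → quotient 5, remainder 1
2 ÷ 1 → quotient 2, remainder 0

2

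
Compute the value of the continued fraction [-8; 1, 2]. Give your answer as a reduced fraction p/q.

-22/3

a_0 = -8: -8/1
a_1 = 1: -7/1
a_2 = 2: -22/3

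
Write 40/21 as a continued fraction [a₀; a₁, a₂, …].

40 = 1·21 + 19, so a_0 = 1
21 = 1·19 + 2, so a_1 = 1
19 = 9·2 + 1, so a_2 = 9
2 = 2·1 + 0, so a_3 = 2

[1; 1, 9, 2]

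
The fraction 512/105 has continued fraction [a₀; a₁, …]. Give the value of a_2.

7

Run the Euclidean algorithm, recording each quotient:
512 = 4·105 + 92, so a_0 = 4
105 = 1·92 + 13, so a_1 = 1
92 = 7·13 + 1, so a_2 = 7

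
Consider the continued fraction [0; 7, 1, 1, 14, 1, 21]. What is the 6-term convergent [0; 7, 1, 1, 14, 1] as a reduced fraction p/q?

31/233

Start with 1.
14 + 1/(1/1) = 14 + 1/1 = 15/1
1 + 1/(15/1) = 1 + 1/15 = 16/15
1 + 1/(16/15) = 1 + 15/16 = 31/16
7 + 1/(31/16) = 7 + 16/31 = 233/31
0 + 1/(233/31) = 0 + 31/233 = 31/233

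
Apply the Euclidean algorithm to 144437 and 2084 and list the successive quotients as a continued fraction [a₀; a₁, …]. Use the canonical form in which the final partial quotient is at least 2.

[69; 3, 3, 1, 52, 1, 2]

⌊144437/2084⌋ = 69, remainder 641
⌊2084/641⌋ = 3, remainder 161
⌊641/161⌋ = 3, remainder 158
⌊161/158⌋ = 1, remainder 3
⌊158/3⌋ = 52, remainder 2
⌊3/2⌋ = 1, remainder 1
⌊2/1⌋ = 2, remainder 0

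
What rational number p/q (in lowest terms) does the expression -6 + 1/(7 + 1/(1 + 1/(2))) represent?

-135/23

a_0 = -6: -6/1
a_1 = 7: -41/7
a_2 = 1: -47/8
a_3 = 2: -135/23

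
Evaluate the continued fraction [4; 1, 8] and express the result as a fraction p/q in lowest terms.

Collapse the nested fraction from the inside out:
Start with 8.
1 + 1/(8/1) = 1 + 1/8 = 9/8
4 + 1/(9/8) = 4 + 8/9 = 44/9

44/9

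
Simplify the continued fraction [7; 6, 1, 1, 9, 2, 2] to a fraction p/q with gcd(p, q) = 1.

4621/646

Compute successive convergents:
a_0 = 7: 7/1
a_1 = 6: 43/6
a_2 = 1: 50/7
a_3 = 1: 93/13
a_4 = 9: 887/124
a_5 = 2: 1867/261
a_6 = 2: 4621/646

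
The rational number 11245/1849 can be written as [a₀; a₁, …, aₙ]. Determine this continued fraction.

Apply division with remainder until the remainder is 0:
⌊11245/1849⌋ = 6, remainder 151
⌊1849/151⌋ = 12, remainder 37
⌊151/37⌋ = 4, remainder 3
⌊37/3⌋ = 12, remainder 1
⌊3/1⌋ = 3, remainder 0

[6; 12, 4, 12, 3]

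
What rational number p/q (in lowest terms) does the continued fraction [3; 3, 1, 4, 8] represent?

509/156

Start with 8.
4 + 1/(8/1) = 4 + 1/8 = 33/8
1 + 1/(33/8) = 1 + 8/33 = 41/33
3 + 1/(41/33) = 3 + 33/41 = 156/41
3 + 1/(156/41) = 3 + 41/156 = 509/156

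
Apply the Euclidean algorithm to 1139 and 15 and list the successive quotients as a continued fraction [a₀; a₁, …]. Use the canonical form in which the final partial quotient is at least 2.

[75; 1, 14]

Repeatedly divide and take the remainder:
⌊1139/15⌋ = 75, remainder 14
⌊15/14⌋ = 1, remainder 1
⌊14/1⌋ = 14, remainder 0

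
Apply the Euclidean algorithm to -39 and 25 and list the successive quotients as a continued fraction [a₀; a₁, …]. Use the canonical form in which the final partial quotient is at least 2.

[-2; 2, 3, 1, 2]

Repeatedly divide and take the remainder:
-39 ÷ 25 → quotient -2, remainder 11
25 ÷ 11 → quotient 2, remainder 3
11 ÷ 3 → quotient 3, remainder 2
3 ÷ 2 → quotient 1, remainder 1
2 ÷ 1 → quotient 2, remainder 0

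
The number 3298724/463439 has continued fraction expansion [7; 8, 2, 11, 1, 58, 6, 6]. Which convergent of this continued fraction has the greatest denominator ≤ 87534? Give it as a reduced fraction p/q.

a_0 = 7: 7/1  (≤ bound)
a_1 = 8: 57/8  (≤ bound)
a_2 = 2: 121/17  (≤ bound)
a_3 = 11: 1388/195  (≤ bound)
a_4 = 1: 1509/212  (≤ bound)
a_5 = 58: 88910/12491  (≤ bound)
a_6 = 6: 534969/75158  (≤ bound)
a_7 = 6: 3298724/463439  (> 87534, stop)

534969/75158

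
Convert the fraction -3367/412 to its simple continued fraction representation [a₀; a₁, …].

[-9; 1, 4, 1, 4, 14]

⌊-3367/412⌋ = -9, remainder 341
⌊412/341⌋ = 1, remainder 71
⌊341/71⌋ = 4, remainder 57
⌊71/57⌋ = 1, remainder 14
⌊57/14⌋ = 4, remainder 1
⌊14/1⌋ = 14, remainder 0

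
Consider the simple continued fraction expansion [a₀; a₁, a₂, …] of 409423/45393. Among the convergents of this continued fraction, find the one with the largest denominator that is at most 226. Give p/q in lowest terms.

a_0 = 9: 9/1  (≤ bound)
a_1 = 51: 460/51  (≤ bound)
a_2 = 4: 1849/205  (≤ bound)
a_3 = 3: 6007/666  (> 226, stop)

1849/205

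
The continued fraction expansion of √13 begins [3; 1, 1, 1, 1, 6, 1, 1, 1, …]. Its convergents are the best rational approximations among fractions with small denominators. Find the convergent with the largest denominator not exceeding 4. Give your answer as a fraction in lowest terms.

11/3

List convergents until the denominator exceeds the bound:
a_0 = 3: 3/1  (≤ bound)
a_1 = 1: 4/1  (≤ bound)
a_2 = 1: 7/2  (≤ bound)
a_3 = 1: 11/3  (≤ bound)
a_4 = 1: 18/5  (> 4, stop)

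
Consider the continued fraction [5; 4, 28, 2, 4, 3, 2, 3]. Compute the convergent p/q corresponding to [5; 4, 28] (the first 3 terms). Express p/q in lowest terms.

Start with 28.
4 + 1/(28/1) = 4 + 1/28 = 113/28
5 + 1/(113/28) = 5 + 28/113 = 593/113

593/113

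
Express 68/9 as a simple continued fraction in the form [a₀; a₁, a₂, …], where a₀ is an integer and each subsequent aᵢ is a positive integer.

⌊68/9⌋ = 7, remainder 5
⌊9/5⌋ = 1, remainder 4
⌊5/4⌋ = 1, remainder 1
⌊4/1⌋ = 4, remainder 0

[7; 1, 1, 4]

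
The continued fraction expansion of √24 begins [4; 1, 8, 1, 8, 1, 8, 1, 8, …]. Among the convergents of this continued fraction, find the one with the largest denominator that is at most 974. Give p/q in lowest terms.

4316/881

a_0 = 4: 4/1  (≤ bound)
a_1 = 1: 5/1  (≤ bound)
a_2 = 8: 44/9  (≤ bound)
a_3 = 1: 49/10  (≤ bound)
a_4 = 8: 436/89  (≤ bound)
a_5 = 1: 485/99  (≤ bound)
a_6 = 8: 4316/881  (≤ bound)
a_7 = 1: 4801/980  (> 974, stop)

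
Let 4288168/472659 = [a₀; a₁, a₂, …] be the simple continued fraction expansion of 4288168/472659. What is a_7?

32

4288168 = 9·472659 + 34237, so a_0 = 9
472659 = 13·34237 + 27578, so a_1 = 13
34237 = 1·27578 + 6659, so a_2 = 1
27578 = 4·6659 + 942, so a_3 = 4
6659 = 7·942 + 65, so a_4 = 7
942 = 14·65 + 32, so a_5 = 14
65 = 2·32 + 1, so a_6 = 2
32 = 32·1 + 0, so a_7 = 32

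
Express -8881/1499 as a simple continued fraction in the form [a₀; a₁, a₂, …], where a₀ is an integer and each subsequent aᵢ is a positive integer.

Run the Euclidean algorithm, recording each quotient:
⌊-8881/1499⌋ = -6, remainder 113
⌊1499/113⌋ = 13, remainder 30
⌊113/30⌋ = 3, remainder 23
⌊30/23⌋ = 1, remainder 7
⌊23/7⌋ = 3, remainder 2
⌊7/2⌋ = 3, remainder 1
⌊2/1⌋ = 2, remainder 0

[-6; 13, 3, 1, 3, 3, 2]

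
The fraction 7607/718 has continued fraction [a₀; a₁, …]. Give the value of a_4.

Repeatedly divide and take the remainder:
7607 = 10·718 + 427, so a_0 = 10
718 = 1·427 + 291, so a_1 = 1
427 = 1·291 + 136, so a_2 = 1
291 = 2·136 + 19, so a_3 = 2
136 = 7·19 + 3, so a_4 = 7

7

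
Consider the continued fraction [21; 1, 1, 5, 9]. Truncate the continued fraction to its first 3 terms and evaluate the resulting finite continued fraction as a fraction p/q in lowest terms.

43/2

a_0 = 21: 21/1
a_1 = 1: 22/1
a_2 = 1: 43/2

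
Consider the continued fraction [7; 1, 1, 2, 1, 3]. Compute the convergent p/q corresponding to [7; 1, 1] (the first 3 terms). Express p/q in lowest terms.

a_0 = 7: 7/1
a_1 = 1: 8/1
a_2 = 1: 15/2

15/2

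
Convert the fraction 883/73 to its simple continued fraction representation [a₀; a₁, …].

⌊883/73⌋ = 12, remainder 7
⌊73/7⌋ = 10, remainder 3
⌊7/3⌋ = 2, remainder 1
⌊3/1⌋ = 3, remainder 0

[12; 10, 2, 3]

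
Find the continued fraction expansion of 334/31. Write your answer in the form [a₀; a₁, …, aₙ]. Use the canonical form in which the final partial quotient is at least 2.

[10; 1, 3, 2, 3]

⌊334/31⌋ = 10, remainder 24
⌊31/24⌋ = 1, remainder 7
⌊24/7⌋ = 3, remainder 3
⌊7/3⌋ = 2, remainder 1
⌊3/1⌋ = 3, remainder 0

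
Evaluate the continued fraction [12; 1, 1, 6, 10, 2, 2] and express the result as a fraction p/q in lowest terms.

8601/686

Compute successive convergents:
a_0 = 12: 12/1
a_1 = 1: 13/1
a_2 = 1: 25/2
a_3 = 6: 163/13
a_4 = 10: 1655/132
a_5 = 2: 3473/277
a_6 = 2: 8601/686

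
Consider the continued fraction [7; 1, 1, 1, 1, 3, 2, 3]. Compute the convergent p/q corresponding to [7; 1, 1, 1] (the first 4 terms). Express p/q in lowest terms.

a_0 = 7: 7/1
a_1 = 1: 8/1
a_2 = 1: 15/2
a_3 = 1: 23/3

23/3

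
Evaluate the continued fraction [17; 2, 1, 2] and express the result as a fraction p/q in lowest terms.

139/8

a_0 = 17: 17/1
a_1 = 2: 35/2
a_2 = 1: 52/3
a_3 = 2: 139/8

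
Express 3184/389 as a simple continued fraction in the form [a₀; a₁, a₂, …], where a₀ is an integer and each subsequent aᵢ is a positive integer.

3184 = 8·389 + 72, so a_0 = 8
389 = 5·72 + 29, so a_1 = 5
72 = 2·29 + 14, so a_2 = 2
29 = 2·14 + 1, so a_3 = 2
14 = 14·1 + 0, so a_4 = 14

[8; 5, 2, 2, 14]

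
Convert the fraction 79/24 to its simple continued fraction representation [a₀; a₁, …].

Repeatedly divide and take the remainder:
79 = 3·24 + 7, so a_0 = 3
24 = 3·7 + 3, so a_1 = 3
7 = 2·3 + 1, so a_2 = 2
3 = 3·1 + 0, so a_3 = 3

[3; 3, 2, 3]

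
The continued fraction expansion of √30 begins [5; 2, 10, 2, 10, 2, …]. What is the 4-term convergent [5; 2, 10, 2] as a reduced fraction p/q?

241/44

Start with 2.
10 + 1/(2/1) = 10 + 1/2 = 21/2
2 + 1/(21/2) = 2 + 2/21 = 44/21
5 + 1/(44/21) = 5 + 21/44 = 241/44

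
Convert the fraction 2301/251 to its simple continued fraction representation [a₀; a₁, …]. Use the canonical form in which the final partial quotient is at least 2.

Apply division with remainder until the remainder is 0:
2301 ÷ 251 → quotient 9, remainder 42
251 ÷ 42 → quotient 5, remainder 41
42 ÷ 41 → quotient 1, remainder 1
41 ÷ 1 → quotient 41, remainder 0

[9; 5, 1, 41]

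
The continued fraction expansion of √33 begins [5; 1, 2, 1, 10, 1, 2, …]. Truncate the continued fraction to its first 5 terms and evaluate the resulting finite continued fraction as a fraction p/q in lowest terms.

Start with 10.
1 + 1/(10/1) = 1 + 1/10 = 11/10
2 + 1/(11/10) = 2 + 10/11 = 32/11
1 + 1/(32/11) = 1 + 11/32 = 43/32
5 + 1/(43/32) = 5 + 32/43 = 247/43

247/43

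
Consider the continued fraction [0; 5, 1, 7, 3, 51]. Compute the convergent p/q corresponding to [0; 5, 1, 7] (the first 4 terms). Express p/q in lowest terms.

a_0 = 0: 0/1
a_1 = 5: 1/5
a_2 = 1: 1/6
a_3 = 7: 8/47

8/47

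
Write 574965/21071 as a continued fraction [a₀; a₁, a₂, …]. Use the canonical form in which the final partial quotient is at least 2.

[27; 3, 2, 15, 11, 2, 2, 3]

Apply division with remainder until the remainder is 0:
574965 ÷ 21071 → quotient 27, remainder 6048
21071 ÷ 6048 → quotient 3, remainder 2927
6048 ÷ 2927 → quotient 2, remainder 194
2927 ÷ 194 → quotient 15, remainder 17
194 ÷ 17 → quotient 11, remainder 7
17 ÷ 7 → quotient 2, remainder 3
7 ÷ 3 → quotient 2, remainder 1
3 ÷ 1 → quotient 3, remainder 0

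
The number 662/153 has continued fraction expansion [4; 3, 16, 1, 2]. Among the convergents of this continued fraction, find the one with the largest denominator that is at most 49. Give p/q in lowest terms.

212/49

List convergents until the denominator exceeds the bound:
a_0 = 4: 4/1  (≤ bound)
a_1 = 3: 13/3  (≤ bound)
a_2 = 16: 212/49  (≤ bound)
a_3 = 1: 225/52  (> 49, stop)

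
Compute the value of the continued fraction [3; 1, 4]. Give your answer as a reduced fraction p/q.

Start with 4.
1 + 1/(4/1) = 1 + 1/4 = 5/4
3 + 1/(5/4) = 3 + 4/5 = 19/5

19/5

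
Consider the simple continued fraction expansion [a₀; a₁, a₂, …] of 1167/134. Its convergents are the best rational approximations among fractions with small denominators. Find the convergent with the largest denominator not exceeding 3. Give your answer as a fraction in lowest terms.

a_0 = 8: 8/1  (≤ bound)
a_1 = 1: 9/1  (≤ bound)
a_2 = 2: 26/3  (≤ bound)
a_3 = 2: 61/7  (> 3, stop)

26/3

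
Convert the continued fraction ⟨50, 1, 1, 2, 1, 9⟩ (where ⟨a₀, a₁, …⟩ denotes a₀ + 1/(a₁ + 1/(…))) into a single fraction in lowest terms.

a_0 = 50: 50/1
a_1 = 1: 51/1
a_2 = 1: 101/2
a_3 = 2: 253/5
a_4 = 1: 354/7
a_5 = 9: 3439/68

3439/68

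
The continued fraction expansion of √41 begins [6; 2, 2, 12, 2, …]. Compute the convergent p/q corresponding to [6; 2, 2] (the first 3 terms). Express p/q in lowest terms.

32/5

a_0 = 6: 6/1
a_1 = 2: 13/2
a_2 = 2: 32/5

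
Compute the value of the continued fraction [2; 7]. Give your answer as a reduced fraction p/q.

Collapse the nested fraction from the inside out:
Start with 7.
2 + 1/(7/1) = 2 + 1/7 = 15/7

15/7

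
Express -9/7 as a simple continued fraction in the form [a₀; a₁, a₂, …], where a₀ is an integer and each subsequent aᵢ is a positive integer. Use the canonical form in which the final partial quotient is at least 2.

-9 ÷ 7 → quotient -2, remainder 5
7 ÷ 5 → quotient 1, remainder 2
5 ÷ 2 → quotient 2, remainder 1
2 ÷ 1 → quotient 2, remainder 0

[-2; 1, 2, 2]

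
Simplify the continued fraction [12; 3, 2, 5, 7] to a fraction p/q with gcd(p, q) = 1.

a_0 = 12: 12/1
a_1 = 3: 37/3
a_2 = 2: 86/7
a_3 = 5: 467/38
a_4 = 7: 3355/273

3355/273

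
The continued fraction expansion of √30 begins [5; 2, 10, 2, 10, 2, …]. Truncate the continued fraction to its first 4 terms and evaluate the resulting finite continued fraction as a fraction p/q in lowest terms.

241/44

Start with 2.
10 + 1/(2/1) = 10 + 1/2 = 21/2
2 + 1/(21/2) = 2 + 2/21 = 44/21
5 + 1/(44/21) = 5 + 21/44 = 241/44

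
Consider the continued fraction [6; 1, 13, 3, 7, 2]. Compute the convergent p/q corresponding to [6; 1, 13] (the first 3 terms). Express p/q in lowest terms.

Compute successive convergents:
a_0 = 6: 6/1
a_1 = 1: 7/1
a_2 = 13: 97/14

97/14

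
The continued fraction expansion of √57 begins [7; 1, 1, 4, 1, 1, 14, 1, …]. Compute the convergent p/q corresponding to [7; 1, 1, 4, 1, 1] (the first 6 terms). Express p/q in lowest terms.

151/20

Start with 1.
1 + 1/(1/1) = 1 + 1/1 = 2/1
4 + 1/(2/1) = 4 + 1/2 = 9/2
1 + 1/(9/2) = 1 + 2/9 = 11/9
1 + 1/(11/9) = 1 + 9/11 = 20/11
7 + 1/(20/11) = 7 + 11/20 = 151/20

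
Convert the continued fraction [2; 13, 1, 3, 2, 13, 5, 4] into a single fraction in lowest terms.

73583/35503

Work from the innermost term outward:
Start with 4.
5 + 1/(4/1) = 5 + 1/4 = 21/4
13 + 1/(21/4) = 13 + 4/21 = 277/21
2 + 1/(277/21) = 2 + 21/277 = 575/277
3 + 1/(575/277) = 3 + 277/575 = 2002/575
1 + 1/(2002/575) = 1 + 575/2002 = 2577/2002
13 + 1/(2577/2002) = 13 + 2002/2577 = 35503/2577
2 + 1/(35503/2577) = 2 + 2577/35503 = 73583/35503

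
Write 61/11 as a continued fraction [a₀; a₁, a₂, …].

Run the Euclidean algorithm, recording each quotient:
⌊61/11⌋ = 5, remainder 6
⌊11/6⌋ = 1, remainder 5
⌊6/5⌋ = 1, remainder 1
⌊5/1⌋ = 5, remainder 0

[5; 1, 1, 5]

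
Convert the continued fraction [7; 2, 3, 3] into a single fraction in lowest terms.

171/23

Start with 3.
3 + 1/(3/1) = 3 + 1/3 = 10/3
2 + 1/(10/3) = 2 + 3/10 = 23/10
7 + 1/(23/10) = 7 + 10/23 = 171/23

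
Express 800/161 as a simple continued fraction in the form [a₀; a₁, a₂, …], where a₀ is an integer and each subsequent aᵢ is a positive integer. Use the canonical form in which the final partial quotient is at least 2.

⌊800/161⌋ = 4, remainder 156
⌊161/156⌋ = 1, remainder 5
⌊156/5⌋ = 31, remainder 1
⌊5/1⌋ = 5, remainder 0

[4; 1, 31, 5]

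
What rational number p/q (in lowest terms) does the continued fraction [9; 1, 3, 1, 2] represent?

Use the convergent recurrence hₖ = aₖ·hₖ₋₁ + hₖ₋₂ (and likewise for the denominators kₖ):
a_0 = 9: 9/1
a_1 = 1: 10/1
a_2 = 3: 39/4
a_3 = 1: 49/5
a_4 = 2: 137/14

137/14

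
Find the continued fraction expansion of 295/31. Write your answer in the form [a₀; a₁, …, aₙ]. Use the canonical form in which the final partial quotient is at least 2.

[9; 1, 1, 15]

295 = 9·31 + 16, so a_0 = 9
31 = 1·16 + 15, so a_1 = 1
16 = 1·15 + 1, so a_2 = 1
15 = 15·1 + 0, so a_3 = 15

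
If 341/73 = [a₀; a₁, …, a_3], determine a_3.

24

Repeatedly divide and take the remainder:
341 ÷ 73 → quotient 4, remainder 49
73 ÷ 49 → quotient 1, remainder 24
49 ÷ 24 → quotient 2, remainder 1
24 ÷ 1 → quotient 24, remainder 0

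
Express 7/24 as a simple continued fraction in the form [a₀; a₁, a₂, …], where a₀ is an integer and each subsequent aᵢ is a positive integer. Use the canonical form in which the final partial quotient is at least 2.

7 ÷ 24 → quotient 0, remainder 7
24 ÷ 7 → quotient 3, remainder 3
7 ÷ 3 → quotient 2, remainder 1
3 ÷ 1 → quotient 3, remainder 0

[0; 3, 2, 3]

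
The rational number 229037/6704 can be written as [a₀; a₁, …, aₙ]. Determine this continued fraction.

Run the Euclidean algorithm, recording each quotient:
⌊229037/6704⌋ = 34, remainder 1101
⌊6704/1101⌋ = 6, remainder 98
⌊1101/98⌋ = 11, remainder 23
⌊98/23⌋ = 4, remainder 6
⌊23/6⌋ = 3, remainder 5
⌊6/5⌋ = 1, remainder 1
⌊5/1⌋ = 5, remainder 0

[34; 6, 11, 4, 3, 1, 5]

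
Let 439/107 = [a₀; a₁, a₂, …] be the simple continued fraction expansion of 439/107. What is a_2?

1

439 ÷ 107 → quotient 4, remainder 11
107 ÷ 11 → quotient 9, remainder 8
11 ÷ 8 → quotient 1, remainder 3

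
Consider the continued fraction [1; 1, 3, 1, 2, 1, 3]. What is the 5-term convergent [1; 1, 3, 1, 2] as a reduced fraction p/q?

25/14

Compute successive convergents:
a_0 = 1: 1/1
a_1 = 1: 2/1
a_2 = 3: 7/4
a_3 = 1: 9/5
a_4 = 2: 25/14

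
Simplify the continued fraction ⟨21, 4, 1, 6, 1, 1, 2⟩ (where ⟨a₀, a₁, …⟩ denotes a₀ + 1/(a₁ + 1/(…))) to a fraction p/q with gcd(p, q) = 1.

3923/185

Start with 2.
1 + 1/(2/1) = 1 + 1/2 = 3/2
1 + 1/(3/2) = 1 + 2/3 = 5/3
6 + 1/(5/3) = 6 + 3/5 = 33/5
1 + 1/(33/5) = 1 + 5/33 = 38/33
4 + 1/(38/33) = 4 + 33/38 = 185/38
21 + 1/(185/38) = 21 + 38/185 = 3923/185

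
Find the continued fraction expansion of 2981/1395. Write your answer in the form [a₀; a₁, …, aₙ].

2981 = 2·1395 + 191, so a_0 = 2
1395 = 7·191 + 58, so a_1 = 7
191 = 3·58 + 17, so a_2 = 3
58 = 3·17 + 7, so a_3 = 3
17 = 2·7 + 3, so a_4 = 2
7 = 2·3 + 1, so a_5 = 2
3 = 3·1 + 0, so a_6 = 3

[2; 7, 3, 3, 2, 2, 3]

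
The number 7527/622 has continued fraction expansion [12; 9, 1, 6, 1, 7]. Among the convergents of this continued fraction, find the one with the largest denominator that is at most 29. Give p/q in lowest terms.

121/10

List convergents until the denominator exceeds the bound:
a_0 = 12: 12/1  (≤ bound)
a_1 = 9: 109/9  (≤ bound)
a_2 = 1: 121/10  (≤ bound)
a_3 = 6: 835/69  (> 29, stop)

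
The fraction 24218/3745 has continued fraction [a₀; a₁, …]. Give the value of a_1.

Repeatedly divide and take the remainder:
24218 ÷ 3745 → quotient 6, remainder 1748
3745 ÷ 1748 → quotient 2, remainder 249

2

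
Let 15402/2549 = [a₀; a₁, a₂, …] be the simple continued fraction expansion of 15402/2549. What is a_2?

15402 ÷ 2549 → quotient 6, remainder 108
2549 ÷ 108 → quotient 23, remainder 65
108 ÷ 65 → quotient 1, remainder 43

1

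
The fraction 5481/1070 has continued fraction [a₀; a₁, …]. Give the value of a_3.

Run the Euclidean algorithm, recording each quotient:
⌊5481/1070⌋ = 5, remainder 131
⌊1070/131⌋ = 8, remainder 22
⌊131/22⌋ = 5, remainder 21
⌊22/21⌋ = 1, remainder 1

1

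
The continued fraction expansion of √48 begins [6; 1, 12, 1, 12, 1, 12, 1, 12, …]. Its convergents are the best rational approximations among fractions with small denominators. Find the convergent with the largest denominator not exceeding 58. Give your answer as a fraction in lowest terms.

a_0 = 6: 6/1  (≤ bound)
a_1 = 1: 7/1  (≤ bound)
a_2 = 12: 90/13  (≤ bound)
a_3 = 1: 97/14  (≤ bound)
a_4 = 12: 1254/181  (> 58, stop)

97/14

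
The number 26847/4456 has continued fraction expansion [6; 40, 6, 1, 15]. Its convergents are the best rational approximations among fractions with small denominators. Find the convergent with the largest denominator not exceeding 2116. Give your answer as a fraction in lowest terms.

a_0 = 6: 6/1  (≤ bound)
a_1 = 40: 241/40  (≤ bound)
a_2 = 6: 1452/241  (≤ bound)
a_3 = 1: 1693/281  (≤ bound)
a_4 = 15: 26847/4456  (> 2116, stop)

1693/281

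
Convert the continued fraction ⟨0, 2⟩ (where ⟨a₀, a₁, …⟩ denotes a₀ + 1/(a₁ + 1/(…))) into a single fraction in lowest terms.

1/2

Start with 2.
0 + 1/(2/1) = 0 + 1/2 = 1/2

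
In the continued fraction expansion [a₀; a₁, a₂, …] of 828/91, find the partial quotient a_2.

Repeatedly divide and take the remainder:
⌊828/91⌋ = 9, remainder 9
⌊91/9⌋ = 10, remainder 1
⌊9/1⌋ = 9, remainder 0

9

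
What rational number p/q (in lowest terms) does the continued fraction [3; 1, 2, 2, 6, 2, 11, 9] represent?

37503/10105

a_0 = 3: 3/1
a_1 = 1: 4/1
a_2 = 2: 11/3
a_3 = 2: 26/7
a_4 = 6: 167/45
a_5 = 2: 360/97
a_6 = 11: 4127/1112
a_7 = 9: 37503/10105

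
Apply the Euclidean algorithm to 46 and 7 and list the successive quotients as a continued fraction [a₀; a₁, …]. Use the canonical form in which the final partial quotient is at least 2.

46 ÷ 7 → quotient 6, remainder 4
7 ÷ 4 → quotient 1, remainder 3
4 ÷ 3 → quotient 1, remainder 1
3 ÷ 1 → quotient 3, remainder 0

[6; 1, 1, 3]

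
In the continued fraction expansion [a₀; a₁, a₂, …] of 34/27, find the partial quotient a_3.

Run the Euclidean algorithm, recording each quotient:
34 = 1·27 + 7, so a_0 = 1
27 = 3·7 + 6, so a_1 = 3
7 = 1·6 + 1, so a_2 = 1
6 = 6·1 + 0, so a_3 = 6

6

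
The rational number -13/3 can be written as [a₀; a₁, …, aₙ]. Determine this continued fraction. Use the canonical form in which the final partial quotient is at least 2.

[-5; 1, 2]

⌊-13/3⌋ = -5, remainder 2
⌊3/2⌋ = 1, remainder 1
⌊2/1⌋ = 2, remainder 0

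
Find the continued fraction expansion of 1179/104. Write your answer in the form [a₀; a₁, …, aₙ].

Apply division with remainder until the remainder is 0:
⌊1179/104⌋ = 11, remainder 35
⌊104/35⌋ = 2, remainder 34
⌊35/34⌋ = 1, remainder 1
⌊34/1⌋ = 34, remainder 0

[11; 2, 1, 34]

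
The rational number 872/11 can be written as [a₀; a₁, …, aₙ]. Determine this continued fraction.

[79; 3, 1, 2]

⌊872/11⌋ = 79, remainder 3
⌊11/3⌋ = 3, remainder 2
⌊3/2⌋ = 1, remainder 1
⌊2/1⌋ = 2, remainder 0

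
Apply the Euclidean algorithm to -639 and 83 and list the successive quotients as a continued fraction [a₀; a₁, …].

[-8; 3, 3, 8]

Repeatedly divide and take the remainder:
⌊-639/83⌋ = -8, remainder 25
⌊83/25⌋ = 3, remainder 8
⌊25/8⌋ = 3, remainder 1
⌊8/1⌋ = 8, remainder 0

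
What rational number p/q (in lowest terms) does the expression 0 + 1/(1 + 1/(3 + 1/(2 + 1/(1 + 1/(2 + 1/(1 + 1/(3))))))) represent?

138/179

Use the convergent recurrence hₖ = aₖ·hₖ₋₁ + hₖ₋₂ (and likewise for the denominators kₖ):
a_0 = 0: 0/1
a_1 = 1: 1/1
a_2 = 3: 3/4
a_3 = 2: 7/9
a_4 = 1: 10/13
a_5 = 2: 27/35
a_6 = 1: 37/48
a_7 = 3: 138/179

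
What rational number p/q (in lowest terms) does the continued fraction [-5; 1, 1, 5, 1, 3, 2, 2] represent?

-1231/276

Use the convergent recurrence hₖ = aₖ·hₖ₋₁ + hₖ₋₂ (and likewise for the denominators kₖ):
a_0 = -5: -5/1
a_1 = 1: -4/1
a_2 = 1: -9/2
a_3 = 5: -49/11
a_4 = 1: -58/13
a_5 = 3: -223/50
a_6 = 2: -504/113
a_7 = 2: -1231/276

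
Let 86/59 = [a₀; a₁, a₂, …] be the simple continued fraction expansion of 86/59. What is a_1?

Apply division with remainder until the remainder is 0:
86 = 1·59 + 27, so a_0 = 1
59 = 2·27 + 5, so a_1 = 2

2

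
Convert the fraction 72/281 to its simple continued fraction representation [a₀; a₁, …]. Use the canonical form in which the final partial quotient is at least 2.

[0; 3, 1, 9, 3, 2]

72 ÷ 281 → quotient 0, remainder 72
281 ÷ 72 → quotient 3, remainder 65
72 ÷ 65 → quotient 1, remainder 7
65 ÷ 7 → quotient 9, remainder 2
7 ÷ 2 → quotient 3, remainder 1
2 ÷ 1 → quotient 2, remainder 0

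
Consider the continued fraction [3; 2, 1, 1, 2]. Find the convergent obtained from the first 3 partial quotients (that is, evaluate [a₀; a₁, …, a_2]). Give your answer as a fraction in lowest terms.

Collapse the nested fraction from the inside out:
Start with 1.
2 + 1/(1/1) = 2 + 1/1 = 3/1
3 + 1/(3/1) = 3 + 1/3 = 10/3

10/3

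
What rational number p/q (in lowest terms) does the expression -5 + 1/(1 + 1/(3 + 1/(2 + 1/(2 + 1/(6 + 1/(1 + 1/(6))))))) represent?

Work from the innermost term outward:
Start with 6.
1 + 1/(6/1) = 1 + 1/6 = 7/6
6 + 1/(7/6) = 6 + 6/7 = 48/7
2 + 1/(48/7) = 2 + 7/48 = 103/48
2 + 1/(103/48) = 2 + 48/103 = 254/103
3 + 1/(254/103) = 3 + 103/254 = 865/254
1 + 1/(865/254) = 1 + 254/865 = 1119/865
-5 + 1/(1119/865) = -5 + 865/1119 = -4730/1119

-4730/1119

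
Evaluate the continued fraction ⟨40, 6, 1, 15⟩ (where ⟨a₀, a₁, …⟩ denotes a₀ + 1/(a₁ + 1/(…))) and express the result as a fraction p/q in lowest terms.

4456/111

a_0 = 40: 40/1
a_1 = 6: 241/6
a_2 = 1: 281/7
a_3 = 15: 4456/111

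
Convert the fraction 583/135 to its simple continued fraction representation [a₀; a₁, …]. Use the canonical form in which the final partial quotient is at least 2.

[4; 3, 7, 6]

Apply division with remainder until the remainder is 0:
583 = 4·135 + 43, so a_0 = 4
135 = 3·43 + 6, so a_1 = 3
43 = 7·6 + 1, so a_2 = 7
6 = 6·1 + 0, so a_3 = 6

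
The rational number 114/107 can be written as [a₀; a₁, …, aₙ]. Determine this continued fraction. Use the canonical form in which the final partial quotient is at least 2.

[1; 15, 3, 2]

⌊114/107⌋ = 1, remainder 7
⌊107/7⌋ = 15, remainder 2
⌊7/2⌋ = 3, remainder 1
⌊2/1⌋ = 2, remainder 0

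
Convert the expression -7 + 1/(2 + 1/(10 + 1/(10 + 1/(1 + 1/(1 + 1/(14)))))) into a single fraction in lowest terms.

-42162/6463

Compute successive convergents:
a_0 = -7: -7/1
a_1 = 2: -13/2
a_2 = 10: -137/21
a_3 = 10: -1383/212
a_4 = 1: -1520/233
a_5 = 1: -2903/445
a_6 = 14: -42162/6463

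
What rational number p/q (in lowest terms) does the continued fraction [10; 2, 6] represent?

136/13

Start with 6.
2 + 1/(6/1) = 2 + 1/6 = 13/6
10 + 1/(13/6) = 10 + 6/13 = 136/13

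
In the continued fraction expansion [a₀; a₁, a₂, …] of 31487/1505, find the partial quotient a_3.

Apply division with remainder until the remainder is 0:
⌊31487/1505⌋ = 20, remainder 1387
⌊1505/1387⌋ = 1, remainder 118
⌊1387/118⌋ = 11, remainder 89
⌊118/89⌋ = 1, remainder 29

1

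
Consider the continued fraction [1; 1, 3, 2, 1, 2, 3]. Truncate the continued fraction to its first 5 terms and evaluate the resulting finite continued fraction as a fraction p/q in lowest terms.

a_0 = 1: 1/1
a_1 = 1: 2/1
a_2 = 3: 7/4
a_3 = 2: 16/9
a_4 = 1: 23/13

23/13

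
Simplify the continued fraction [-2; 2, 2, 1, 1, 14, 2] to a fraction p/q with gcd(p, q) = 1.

Start with 2.
14 + 1/(2/1) = 14 + 1/2 = 29/2
1 + 1/(29/2) = 1 + 2/29 = 31/29
1 + 1/(31/29) = 1 + 29/31 = 60/31
2 + 1/(60/31) = 2 + 31/60 = 151/60
2 + 1/(151/60) = 2 + 60/151 = 362/151
-2 + 1/(362/151) = -2 + 151/362 = -573/362

-573/362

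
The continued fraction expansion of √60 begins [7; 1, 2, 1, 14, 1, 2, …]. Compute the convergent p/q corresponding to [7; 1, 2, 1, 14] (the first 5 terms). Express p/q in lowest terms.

Starting at the tail and folding back:
Start with 14.
1 + 1/(14/1) = 1 + 1/14 = 15/14
2 + 1/(15/14) = 2 + 14/15 = 44/15
1 + 1/(44/15) = 1 + 15/44 = 59/44
7 + 1/(59/44) = 7 + 44/59 = 457/59

457/59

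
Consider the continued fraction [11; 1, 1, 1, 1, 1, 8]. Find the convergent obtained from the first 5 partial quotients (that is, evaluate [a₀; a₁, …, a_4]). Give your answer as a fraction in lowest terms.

58/5

Work from the innermost term outward:
Start with 1.
1 + 1/(1/1) = 1 + 1/1 = 2/1
1 + 1/(2/1) = 1 + 1/2 = 3/2
1 + 1/(3/2) = 1 + 2/3 = 5/3
11 + 1/(5/3) = 11 + 3/5 = 58/5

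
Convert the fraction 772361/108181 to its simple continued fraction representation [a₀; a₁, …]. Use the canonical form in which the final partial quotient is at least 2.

[7; 7, 5, 1, 56, 2, 1, 14]

772361 = 7·108181 + 15094, so a_0 = 7
108181 = 7·15094 + 2523, so a_1 = 7
15094 = 5·2523 + 2479, so a_2 = 5
2523 = 1·2479 + 44, so a_3 = 1
2479 = 56·44 + 15, so a_4 = 56
44 = 2·15 + 14, so a_5 = 2
15 = 1·14 + 1, so a_6 = 1
14 = 14·1 + 0, so a_7 = 14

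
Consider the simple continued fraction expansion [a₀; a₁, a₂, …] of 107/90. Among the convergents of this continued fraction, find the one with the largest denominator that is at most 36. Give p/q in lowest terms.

a_0 = 1: 1/1  (≤ bound)
a_1 = 5: 6/5  (≤ bound)
a_2 = 3: 19/16  (≤ bound)
a_3 = 2: 44/37  (> 36, stop)

19/16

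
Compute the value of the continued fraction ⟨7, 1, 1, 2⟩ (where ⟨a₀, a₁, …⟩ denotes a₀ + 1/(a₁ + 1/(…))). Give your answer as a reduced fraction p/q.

Work from the innermost term outward:
Start with 2.
1 + 1/(2/1) = 1 + 1/2 = 3/2
1 + 1/(3/2) = 1 + 2/3 = 5/3
7 + 1/(5/3) = 7 + 3/5 = 38/5

38/5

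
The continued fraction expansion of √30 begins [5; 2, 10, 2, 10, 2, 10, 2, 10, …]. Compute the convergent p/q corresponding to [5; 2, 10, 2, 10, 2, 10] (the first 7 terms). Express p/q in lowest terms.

55435/10121

Compute successive convergents:
a_0 = 5: 5/1
a_1 = 2: 11/2
a_2 = 10: 115/21
a_3 = 2: 241/44
a_4 = 10: 2525/461
a_5 = 2: 5291/966
a_6 = 10: 55435/10121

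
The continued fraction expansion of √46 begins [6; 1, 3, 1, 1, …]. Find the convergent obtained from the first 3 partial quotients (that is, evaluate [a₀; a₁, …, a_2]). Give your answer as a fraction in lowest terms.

27/4

Build up convergents one term at a time:
a_0 = 6: 6/1
a_1 = 1: 7/1
a_2 = 3: 27/4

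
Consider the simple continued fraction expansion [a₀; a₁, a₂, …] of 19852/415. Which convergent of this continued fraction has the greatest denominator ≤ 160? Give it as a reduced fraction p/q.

2918/61

a_0 = 47: 47/1  (≤ bound)
a_1 = 1: 48/1  (≤ bound)
a_2 = 5: 287/6  (≤ bound)
a_3 = 9: 2631/55  (≤ bound)
a_4 = 1: 2918/61  (≤ bound)
a_5 = 2: 8467/177  (> 160, stop)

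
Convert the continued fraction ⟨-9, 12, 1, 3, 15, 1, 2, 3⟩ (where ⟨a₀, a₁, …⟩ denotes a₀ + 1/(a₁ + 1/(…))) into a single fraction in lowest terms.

Start with 3.
2 + 1/(3/1) = 2 + 1/3 = 7/3
1 + 1/(7/3) = 1 + 3/7 = 10/7
15 + 1/(10/7) = 15 + 7/10 = 157/10
3 + 1/(157/10) = 3 + 10/157 = 481/157
1 + 1/(481/157) = 1 + 157/481 = 638/481
12 + 1/(638/481) = 12 + 481/638 = 8137/638
-9 + 1/(8137/638) = -9 + 638/8137 = -72595/8137

-72595/8137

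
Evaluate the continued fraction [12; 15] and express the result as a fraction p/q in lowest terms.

Use the convergent recurrence hₖ = aₖ·hₖ₋₁ + hₖ₋₂ (and likewise for the denominators kₖ):
a_0 = 12: 12/1
a_1 = 15: 181/15

181/15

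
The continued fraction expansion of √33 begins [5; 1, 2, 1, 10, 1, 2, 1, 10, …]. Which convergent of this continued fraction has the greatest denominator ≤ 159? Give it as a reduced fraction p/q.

List convergents until the denominator exceeds the bound:
a_0 = 5: 5/1  (≤ bound)
a_1 = 1: 6/1  (≤ bound)
a_2 = 2: 17/3  (≤ bound)
a_3 = 1: 23/4  (≤ bound)
a_4 = 10: 247/43  (≤ bound)
a_5 = 1: 270/47  (≤ bound)
a_6 = 2: 787/137  (≤ bound)
a_7 = 1: 1057/184  (> 159, stop)

787/137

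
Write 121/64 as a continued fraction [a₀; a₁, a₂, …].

Run the Euclidean algorithm, recording each quotient:
121 = 1·64 + 57, so a_0 = 1
64 = 1·57 + 7, so a_1 = 1
57 = 8·7 + 1, so a_2 = 8
7 = 7·1 + 0, so a_3 = 7

[1; 1, 8, 7]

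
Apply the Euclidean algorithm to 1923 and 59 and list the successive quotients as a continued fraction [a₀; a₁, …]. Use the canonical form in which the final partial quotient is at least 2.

[32; 1, 1, 2, 5, 2]

Apply division with remainder until the remainder is 0:
1923 = 32·59 + 35, so a_0 = 32
59 = 1·35 + 24, so a_1 = 1
35 = 1·24 + 11, so a_2 = 1
24 = 2·11 + 2, so a_3 = 2
11 = 5·2 + 1, so a_4 = 5
2 = 2·1 + 0, so a_5 = 2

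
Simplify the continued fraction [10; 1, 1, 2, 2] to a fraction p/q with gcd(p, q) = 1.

127/12

a_0 = 10: 10/1
a_1 = 1: 11/1
a_2 = 1: 21/2
a_3 = 2: 53/5
a_4 = 2: 127/12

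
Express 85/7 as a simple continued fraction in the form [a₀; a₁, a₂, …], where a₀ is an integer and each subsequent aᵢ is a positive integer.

[12; 7]

Run the Euclidean algorithm, recording each quotient:
85 = 12·7 + 1, so a_0 = 12
7 = 7·1 + 0, so a_1 = 7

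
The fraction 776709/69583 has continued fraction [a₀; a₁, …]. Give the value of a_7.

Apply division with remainder until the remainder is 0:
776709 ÷ 69583 → quotient 11, remainder 11296
69583 ÷ 11296 → quotient 6, remainder 1807
11296 ÷ 1807 → quotient 6, remainder 454
1807 ÷ 454 → quotient 3, remainder 445
454 ÷ 445 → quotient 1, remainder 9
445 ÷ 9 → quotient 49, remainder 4
9 ÷ 4 → quotient 2, remainder 1
4 ÷ 1 → quotient 4, remainder 0

4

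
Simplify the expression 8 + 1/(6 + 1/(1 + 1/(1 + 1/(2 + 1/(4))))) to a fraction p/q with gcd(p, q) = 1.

1182/145

Start with 4.
2 + 1/(4/1) = 2 + 1/4 = 9/4
1 + 1/(9/4) = 1 + 4/9 = 13/9
1 + 1/(13/9) = 1 + 9/13 = 22/13
6 + 1/(22/13) = 6 + 13/22 = 145/22
8 + 1/(145/22) = 8 + 22/145 = 1182/145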